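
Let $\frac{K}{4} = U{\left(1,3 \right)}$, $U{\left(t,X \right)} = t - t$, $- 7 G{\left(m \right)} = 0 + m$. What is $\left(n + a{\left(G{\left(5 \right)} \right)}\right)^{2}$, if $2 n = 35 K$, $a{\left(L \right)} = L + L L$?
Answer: $\frac{100}{2401} \approx 0.041649$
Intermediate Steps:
$G{\left(m \right)} = - \frac{m}{7}$ ($G{\left(m \right)} = - \frac{0 + m}{7} = - \frac{m}{7}$)
$a{\left(L \right)} = L + L^{2}$
$U{\left(t,X \right)} = 0$
$K = 0$ ($K = 4 \cdot 0 = 0$)
$n = 0$ ($n = \frac{35 \cdot 0}{2} = \frac{1}{2} \cdot 0 = 0$)
$\left(n + a{\left(G{\left(5 \right)} \right)}\right)^{2} = \left(0 + \left(- \frac{1}{7}\right) 5 \left(1 - \frac{5}{7}\right)\right)^{2} = \left(0 - \frac{5 \left(1 - \frac{5}{7}\right)}{7}\right)^{2} = \left(0 - \frac{10}{49}\right)^{2} = \left(- \frac{10}{49}\right)^{2} = \frac{100}{2401}$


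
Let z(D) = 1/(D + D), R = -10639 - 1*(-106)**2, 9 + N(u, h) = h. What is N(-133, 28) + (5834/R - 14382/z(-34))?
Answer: 21393634791/21875 ≈ 9.7800e+5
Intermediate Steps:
N(u, h) = -9 + h
R = -21875 (R = -10639 - 1*11236 = -10639 - 11236 = -21875)
z(D) = 1/(2*D)
N(-133, 28) + (5834/R - 14382/z(-34)) = (-9 + 28) + (5834/(-21875) - 14382/((1/2)/(-34))) = 19 + (5834*(-1/21875) - 14382/((1/2)*(-1/34))) = 19 + (-5834/21875 - 14382/(-1/68)) = 19 + (-5834/21875 - 14382*(-68)) = 19 + (-5834/21875 + 977976) = 19 + 21393219166/21875 = 21393634791/21875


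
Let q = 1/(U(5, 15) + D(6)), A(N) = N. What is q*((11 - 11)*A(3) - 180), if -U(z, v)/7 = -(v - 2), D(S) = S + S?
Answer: -180/103 ≈ -1.7476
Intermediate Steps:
D(S) = 2*S
U(z, v) = -14 + 7*v (U(z, v) = -(-7)*(v - 2) = -(-7)*(-2 + v) = -7*(2 - v) = -14 + 7*v)
q = 1/103 (q = 1/((-14 + 7*15) + 2*6) = 1/((-14 + 105) + 12) = 1/(91 + 12) = 1/103 ≈ 0.0097087)
q*((11 - 11)*A(3) - 180) = ((11 - 11)*3 - 180)/103 = (0*3 - 180)/103 = (0 - 180)/103 = (1/103)*(-180) = -180/103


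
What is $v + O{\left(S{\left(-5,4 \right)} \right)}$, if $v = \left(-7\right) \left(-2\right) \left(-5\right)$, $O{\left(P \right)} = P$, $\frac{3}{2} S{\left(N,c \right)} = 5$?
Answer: $- \frac{200}{3} \approx -66.667$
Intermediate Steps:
$S{\left(N,c \right)} = \frac{10}{3}$ ($S{\left(N,c \right)} = \frac{2}{3} \cdot 5 = \frac{10}{3}$)
$v = -70$ ($v = 14 \left(-5\right) = -70$)
$v + O{\left(S{\left(-5,4 \right)} \right)} = -70 + \frac{10}{3} = - \frac{200}{3}$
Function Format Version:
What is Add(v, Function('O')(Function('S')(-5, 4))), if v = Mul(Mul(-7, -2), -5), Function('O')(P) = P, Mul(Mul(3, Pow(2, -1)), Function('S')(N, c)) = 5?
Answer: Rational(-200, 3) ≈ -66.667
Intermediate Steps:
Function('S')(N, c) = Rational(10, 3) (Function('S')(N, c) = Mul(Rational(2, 3), 5) = Rational(10, 3))
v = -70 (v = Mul(14, -5) = -70)
Add(v, Function('O')(Function('S')(-5, 4))) = Add(-70, Rational(10, 3)) = Rational(-200, 3)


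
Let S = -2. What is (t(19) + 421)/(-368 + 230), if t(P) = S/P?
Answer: -7997/2622 ≈ -3.0500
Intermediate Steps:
t(P) = -2/P
(t(19) + 421)/(-368 + 230) = (-2/19 + 421)/(-368 + 230) = (-2*1/19 + 421)/(-138) = (-2/19 + 421)*(-1/138) = (7997/19)*(-1/138) = -7997/2622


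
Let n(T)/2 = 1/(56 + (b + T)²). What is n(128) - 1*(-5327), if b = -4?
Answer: 41103133/7716 ≈ 5327.0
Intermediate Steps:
n(T) = 2/(56 + (-4 + T)²)
n(128) - 1*(-5327) = 2/(56 + (-4 + 128)²) - 1*(-5327) = 2/(56 + 124²) + 5327 = 2/(56 + 15376) + 5327 = 2/15432 + 5327 = 2*(1/15432) + 5327 = 1/7716 + 5327 = 41103133/7716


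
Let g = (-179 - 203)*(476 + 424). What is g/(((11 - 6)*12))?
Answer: -5730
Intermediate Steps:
g = -343800 (g = -382*900 = -343800)
g/(((11 - 6)*12)) = -343800*1/(12*(11 - 6)) = -343800/(5*12) = -343800/60 = -343800*1/60 = -5730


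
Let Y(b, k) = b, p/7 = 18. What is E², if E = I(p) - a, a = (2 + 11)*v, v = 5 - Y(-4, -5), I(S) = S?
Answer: 81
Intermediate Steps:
p = 126 (p = 7*18 = 126)
v = 9 (v = 5 - 1*(-4) = 5 + 4 = 9)
a = 117 (a = (2 + 11)*9 = 13*9 = 117)
E = 9 (E = 126 - 1*117 = 126 - 117 = 9)
E² = 9² = 81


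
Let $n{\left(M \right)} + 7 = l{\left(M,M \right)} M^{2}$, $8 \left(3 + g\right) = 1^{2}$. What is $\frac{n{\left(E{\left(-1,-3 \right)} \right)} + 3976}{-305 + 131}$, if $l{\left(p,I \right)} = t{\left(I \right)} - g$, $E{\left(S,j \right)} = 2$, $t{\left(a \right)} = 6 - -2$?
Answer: $- \frac{2675}{116} \approx -23.06$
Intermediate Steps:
$t{\left(a \right)} = 8$ ($t{\left(a \right)} = 6 + 2 = 8$)
$g = - \frac{23}{8}$ ($g = -3 + \frac{1^{2}}{8} = -3 + \frac{1}{8} \cdot 1 = -3 + \frac{1}{8} = - \frac{23}{8} \approx -2.875$)
$l{\left(p,I \right)} = \frac{87}{8}$ ($l{\left(p,I \right)} = 8 - - \frac{23}{8} = 8 + \frac{23}{8} = \frac{87}{8}$)
$n{\left(M \right)} = -7 + \frac{87 M^{2}}{8}$
$\frac{n{\left(E{\left(-1,-3 \right)} \right)} + 3976}{-305 + 131} = \frac{\left(-7 + \frac{87 \cdot 2^{2}}{8}\right) + 3976}{-305 + 131} = \frac{\left(-7 + \frac{87}{8} \cdot 4\right) + 3976}{-174} = \left(\left(-7 + \frac{87}{2}\right) + 3976\right) \left(- \frac{1}{174}\right) = \left(\frac{73}{2} + 3976\right) \left(- \frac{1}{174}\right) = \frac{8025}{2} \left(- \frac{1}{174}\right) = - \frac{2675}{116}$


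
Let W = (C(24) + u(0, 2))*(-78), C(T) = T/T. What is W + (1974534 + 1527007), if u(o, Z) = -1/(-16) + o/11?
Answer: 28011665/8 ≈ 3.5015e+6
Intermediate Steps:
u(o, Z) = 1/16 + o/11 (u(o, Z) = -1*(-1/16) + o*(1/11) = 1/16 + o/11)
C(T) = 1
W = -663/8 (W = (1 + (1/16 + (1/11)*0))*(-78) = (1 + (1/16 + 0))*(-78) = (1 + 1/16)*(-78) = (17/16)*(-78) = -663/8 ≈ -82.875)
W + (1974534 + 1527007) = -663/8 + (1974534 + 1527007) = -663/8 + 3501541 = 28011665/8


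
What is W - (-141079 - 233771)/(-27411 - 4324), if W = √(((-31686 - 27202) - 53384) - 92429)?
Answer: -74970/6347 + I*√204701 ≈ -11.812 + 452.44*I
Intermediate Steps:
W = I*√204701 (W = √((-58888 - 53384) - 92429) = √(-112272 - 92429) = √(-204701) = I*√204701 ≈ 452.44*I)
W - (-141079 - 233771)/(-27411 - 4324) = I*√204701 - (-141079 - 233771)/(-27411 - 4324) = I*√204701 - (-374850)/(-31735) = I*√204701 - (-374850)*(-1)/31735 = I*√204701 - 1*74970/6347 = I*√204701 - 74970/6347 = -74970/6347 + I*√204701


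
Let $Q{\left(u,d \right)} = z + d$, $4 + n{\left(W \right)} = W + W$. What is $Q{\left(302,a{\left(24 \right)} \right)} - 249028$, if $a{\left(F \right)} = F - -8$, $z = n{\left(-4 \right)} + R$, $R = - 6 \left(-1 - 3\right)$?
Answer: $-248984$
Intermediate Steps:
$R = 24$ ($R = - 6 \left(-1 - 3\right) = \left(-6\right) \left(-4\right) = 24$)
$n{\left(W \right)} = -4 + 2 W$ ($n{\left(W \right)} = -4 + \left(W + W\right) = -4 + 2 W$)
$z = 12$ ($z = \left(-4 + 2 \left(-4\right)\right) + 24 = \left(-4 - 8\right) + 24 = -12 + 24 = 12$)
$a{\left(F \right)} = 8 + F$ ($a{\left(F \right)} = F + 8 = 8 + F$)
$Q{\left(u,d \right)} = 12 + d$
$Q{\left(302,a{\left(24 \right)} \right)} - 249028 = \left(12 + \left(8 + 24\right)\right) - 249028 = \left(12 + 32\right) - 249028 = 44 - 249028 = -248984$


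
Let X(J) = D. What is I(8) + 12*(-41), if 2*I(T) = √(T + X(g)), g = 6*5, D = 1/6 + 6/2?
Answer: -492 + √402/12 ≈ -490.33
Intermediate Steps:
D = 19/6 (D = 1*(⅙) + 6*(½) = ⅙ + 3 = 19/6 ≈ 3.1667)
g = 30
X(J) = 19/6
I(T) = √(19/6 + T)/2 (I(T) = √(T + 19/6)/2 = √(19/6 + T)/2)
I(8) + 12*(-41) = √(114 + 36*8)/12 + 12*(-41) = √(114 + 288)/12 - 492 = √402/12 - 492 = -492 + √402/12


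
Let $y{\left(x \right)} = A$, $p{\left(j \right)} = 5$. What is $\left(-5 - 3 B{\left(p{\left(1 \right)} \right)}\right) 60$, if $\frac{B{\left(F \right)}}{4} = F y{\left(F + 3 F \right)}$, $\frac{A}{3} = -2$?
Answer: $21300$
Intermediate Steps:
$A = -6$ ($A = 3 \left(-2\right) = -6$)
$y{\left(x \right)} = -6$
$B{\left(F \right)} = - 24 F$ ($B{\left(F \right)} = 4 F \left(-6\right) = 4 \left(- 6 F\right) = - 24 F$)
$\left(-5 - 3 B{\left(p{\left(1 \right)} \right)}\right) 60 = \left(-5 - 3 \left(\left(-24\right) 5\right)\right) 60 = \left(-5 - -360\right) 60 = \left(-5 + 360\right) 60 = 355 \cdot 60 = 21300$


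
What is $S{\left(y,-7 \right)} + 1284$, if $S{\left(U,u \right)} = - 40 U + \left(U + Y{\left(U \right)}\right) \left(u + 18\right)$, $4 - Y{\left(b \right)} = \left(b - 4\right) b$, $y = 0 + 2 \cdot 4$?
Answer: $744$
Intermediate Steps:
$y = 8$ ($y = 0 + 8 = 8$)
$Y{\left(b \right)} = 4 - b \left(-4 + b\right)$ ($Y{\left(b \right)} = 4 - \left(b - 4\right) b = 4 - \left(-4 + b\right) b = 4 - b \left(-4 + b\right)$)
$S{\left(U,u \right)} = - 40 U + \left(18 + u\right) \left(4 - U^{2} + 5 U\right)$ ($S{\left(U,u \right)} = - 40 U + \left(U + \left(4 - U^{2} + 4 U\right)\right) \left(u + 18\right) = - 40 U + \left(4 - U^{2} + 5 U\right) \left(18 + u\right) = - 40 U + \left(18 + u\right) \left(4 - U^{2} + 5 U\right)$)
$S{\left(y,-7 \right)} + 1284 = \left(72 - 18 \cdot 8^{2} + 50 \cdot 8 + 8 \left(-7\right) - 7 \left(4 - 8^{2} + 4 \cdot 8\right)\right) + 1284 = \left(72 - 1152 + 400 - 56 - 7 \left(4 - 64 + 32\right)\right) + 1284 = \left(72 - 1152 + 400 - 56 - -196\right) + 1284 = \left(72 - 1152 + 400 - 56 + 196\right) + 1284 = -540 + 1284 = 744$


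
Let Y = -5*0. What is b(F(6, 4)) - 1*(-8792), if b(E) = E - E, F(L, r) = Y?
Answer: 8792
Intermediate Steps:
Y = 0
F(L, r) = 0
b(E) = 0
b(F(6, 4)) - 1*(-8792) = 0 - 1*(-8792) = 0 + 8792 = 8792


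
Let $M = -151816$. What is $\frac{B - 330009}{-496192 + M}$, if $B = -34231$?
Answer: $\frac{45530}{81001} \approx 0.56209$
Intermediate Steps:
$\frac{B - 330009}{-496192 + M} = \frac{-34231 - 330009}{-496192 - 151816} = - \frac{364240}{-648008} = \left(-364240\right) \left(- \frac{1}{648008}\right) = \frac{45530}{81001}$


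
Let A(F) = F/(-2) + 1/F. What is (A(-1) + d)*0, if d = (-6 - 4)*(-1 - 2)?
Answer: 0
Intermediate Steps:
A(F) = 1/F - F/2 (A(F) = F*(-½) + 1/F = -F/2 + 1/F = 1/F - F/2)
d = 30 (d = -10*(-3) = 30)
(A(-1) + d)*0 = ((1/(-1) - ½*(-1)) + 30)*0 = ((-1 + ½) + 30)*0 = (-½ + 30)*0 = (59/2)*0 = 0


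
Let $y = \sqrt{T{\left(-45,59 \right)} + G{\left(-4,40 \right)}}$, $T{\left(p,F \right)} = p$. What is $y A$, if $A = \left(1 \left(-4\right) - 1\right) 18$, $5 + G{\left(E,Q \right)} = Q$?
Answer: $- 90 i \sqrt{10} \approx - 284.6 i$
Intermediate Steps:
$G{\left(E,Q \right)} = -5 + Q$
$A = -90$ ($A = \left(-4 - 1\right) 18 = \left(-5\right) 18 = -90$)
$y = i \sqrt{10}$ ($y = \sqrt{-45 + \left(-5 + 40\right)} = \sqrt{-45 + 35} = \sqrt{-10} = i \sqrt{10} \approx 3.1623 i$)
$y A = i \sqrt{10} \left(-90\right) = - 90 i \sqrt{10}$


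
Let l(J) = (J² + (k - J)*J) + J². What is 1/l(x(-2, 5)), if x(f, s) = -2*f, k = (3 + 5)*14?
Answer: 1/464 ≈ 0.0021552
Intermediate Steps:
k = 112 (k = 8*14 = 112)
l(J) = 2*J² + J*(112 - J) (l(J) = (J² + (112 - J)*J) + J² = (J² + J*(112 - J)) + J² = 2*J² + J*(112 - J))
1/l(x(-2, 5)) = 1/((-2*(-2))*(112 - 2*(-2))) = 1/(4*(112 + 4)) = 1/(4*116) = 1/464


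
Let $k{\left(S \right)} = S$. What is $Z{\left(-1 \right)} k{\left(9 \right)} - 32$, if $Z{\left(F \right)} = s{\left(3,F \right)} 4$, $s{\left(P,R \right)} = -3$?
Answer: $-140$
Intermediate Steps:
$Z{\left(F \right)} = -12$ ($Z{\left(F \right)} = \left(-3\right) 4 = -12$)
$Z{\left(-1 \right)} k{\left(9 \right)} - 32 = \left(-12\right) 9 - 32 = -108 + \left(-55 + 23\right) = -108 - 32 = -140$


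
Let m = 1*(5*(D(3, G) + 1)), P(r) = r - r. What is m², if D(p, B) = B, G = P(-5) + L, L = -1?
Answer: 0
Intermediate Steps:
P(r) = 0
G = -1 (G = 0 - 1 = -1)
m = 0 (m = 1*(5*(-1 + 1)) = 1*(5*0) = 1*0 = 0)
m² = 0² = 0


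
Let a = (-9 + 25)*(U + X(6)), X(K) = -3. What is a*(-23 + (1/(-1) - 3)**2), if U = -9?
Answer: 1344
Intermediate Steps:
a = -192 (a = (-9 + 25)*(-9 - 3) = 16*(-12) = -192)
a*(-23 + (1/(-1) - 3)**2) = -192*(-23 + (1/(-1) - 3)**2) = -192*(-23 + (-1 - 3)**2) = -192*(-23 + (-4)**2) = -192*(-23 + 16) = -192*(-7) = 1344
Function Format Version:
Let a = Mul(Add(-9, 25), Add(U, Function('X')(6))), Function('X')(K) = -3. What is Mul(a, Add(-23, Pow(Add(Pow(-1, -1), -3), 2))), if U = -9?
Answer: 1344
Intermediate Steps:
a = -192 (a = Mul(Add(-9, 25), Add(-9, -3)) = Mul(16, -12) = -192)
Mul(a, Add(-23, Pow(Add(Pow(-1, -1), -3), 2))) = Mul(-192, Add(-23, Pow(Add(Pow(-1, -1), -3), 2))) = Mul(-192, Add(-23, Pow(Add(-1, -3), 2))) = Mul(-192, Add(-23, Pow(-4, 2))) = Mul(-192, Add(-23, 16)) = Mul(-192, -7) = 1344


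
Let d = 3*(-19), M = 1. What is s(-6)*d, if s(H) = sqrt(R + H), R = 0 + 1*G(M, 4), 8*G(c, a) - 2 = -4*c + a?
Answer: -57*I*sqrt(23)/2 ≈ -136.68*I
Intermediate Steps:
G(c, a) = 1/4 - c/2 + a/8 (G(c, a) = 1/4 + (-4*c + a)/8 = 1/4 + (a - 4*c)/8 = 1/4 + (-c/2 + a/8) = 1/4 - c/2 + a/8)
R = 1/4 (R = 0 + 1*(1/4 - 1/2*1 + (1/8)*4) = 0 + 1*(1/4 - 1/2 + 1/2) = 0 + 1*(1/4) = 0 + 1/4 = 1/4 ≈ 0.25000)
d = -57
s(H) = sqrt(1/4 + H)
s(-6)*d = (sqrt(1 + 4*(-6))/2)*(-57) = (sqrt(1 - 24)/2)*(-57) = (sqrt(-23)/2)*(-57) = ((I*sqrt(23))/2)*(-57) = (I*sqrt(23)/2)*(-57) = -57*I*sqrt(23)/2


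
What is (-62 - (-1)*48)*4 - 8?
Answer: -64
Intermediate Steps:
(-62 - (-1)*48)*4 - 8 = (-62 - 1*(-48))*4 - 8 = (-62 + 48)*4 - 8 = -14*4 - 8 = -56 - 8 = -64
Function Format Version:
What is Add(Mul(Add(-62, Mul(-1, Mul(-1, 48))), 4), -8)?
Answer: -64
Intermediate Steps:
Add(Mul(Add(-62, Mul(-1, Mul(-1, 48))), 4), -8) = Add(Mul(Add(-62, Mul(-1, -48)), 4), -8) = Add(Mul(Add(-62, 48), 4), -8) = Add(Mul(-14, 4), -8) = Add(-56, -8) = -64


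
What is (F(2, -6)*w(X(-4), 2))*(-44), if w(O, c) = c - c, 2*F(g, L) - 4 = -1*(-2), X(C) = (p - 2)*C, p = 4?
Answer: 0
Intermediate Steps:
X(C) = 2*C (X(C) = (4 - 2)*C = 2*C)
F(g, L) = 3 (F(g, L) = 2 + (-1*(-2))/2 = 2 + (½)*2 = 2 + 1 = 3)
w(O, c) = 0
(F(2, -6)*w(X(-4), 2))*(-44) = (3*0)*(-44) = 0*(-44) = 0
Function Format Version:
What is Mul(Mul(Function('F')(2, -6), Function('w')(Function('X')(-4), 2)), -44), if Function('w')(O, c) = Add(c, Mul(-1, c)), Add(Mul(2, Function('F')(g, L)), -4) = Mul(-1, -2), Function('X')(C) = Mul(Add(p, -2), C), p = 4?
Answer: 0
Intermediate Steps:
Function('X')(C) = Mul(2, C) (Function('X')(C) = Mul(Add(4, -2), C) = Mul(2, C))
Function('F')(g, L) = 3 (Function('F')(g, L) = Add(2, Mul(Rational(1, 2), Mul(-1, -2))) = Add(2, Mul(Rational(1, 2), 2)) = Add(2, 1) = 3)
Function('w')(O, c) = 0
Mul(Mul(Function('F')(2, -6), Function('w')(Function('X')(-4), 2)), -44) = Mul(Mul(3, 0), -44) = Mul(0, -44) = 0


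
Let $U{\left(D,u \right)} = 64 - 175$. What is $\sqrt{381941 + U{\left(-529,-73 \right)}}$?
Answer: $\sqrt{381830} \approx 617.92$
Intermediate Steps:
$U{\left(D,u \right)} = -111$
$\sqrt{381941 + U{\left(-529,-73 \right)}} = \sqrt{381941 - 111} = \sqrt{381830}$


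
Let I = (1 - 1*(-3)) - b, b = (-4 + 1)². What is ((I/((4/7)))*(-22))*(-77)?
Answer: -29645/2 ≈ -14823.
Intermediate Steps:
b = 9 (b = (-3)² = 9)
I = -5 (I = (1 - 1*(-3)) - 1*9 = (1 + 3) - 9 = 4 - 9 = -5)
((I/((4/7)))*(-22))*(-77) = ((-5/(4/7))*(-22))*(-77) = (((7/4)*(-5))*(-22))*(-77) = -35/4*(-22)*(-77) = (385/2)*(-77) = -29645/2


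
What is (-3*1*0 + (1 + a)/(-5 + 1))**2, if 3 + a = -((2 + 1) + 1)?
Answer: 9/4 ≈ 2.2500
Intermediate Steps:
a = -7 (a = -3 - ((2 + 1) + 1) = -3 - (3 + 1) = -3 - 1*4 = -3 - 4 = -7)
(-3*1*0 + (1 + a)/(-5 + 1))**2 = (-3*1*0 + (1 - 7)/(-5 + 1))**2 = (-3*0 - 6/(-4))**2 = (0 - 6*(-1/4))**2 = (0 + 3/2)**2 = (3/2)**2 = 9/4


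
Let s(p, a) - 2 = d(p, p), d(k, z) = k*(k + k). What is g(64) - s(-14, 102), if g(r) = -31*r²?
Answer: -127370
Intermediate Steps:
d(k, z) = 2*k² (d(k, z) = k*(2*k) = 2*k²)
s(p, a) = 2 + 2*p²
g(64) - s(-14, 102) = -31*64² - (2 + 2*(-14)²) = -31*4096 - (2 + 2*196) = -126976 - (2 + 392) = -126976 - 1*394 = -126976 - 394 = -127370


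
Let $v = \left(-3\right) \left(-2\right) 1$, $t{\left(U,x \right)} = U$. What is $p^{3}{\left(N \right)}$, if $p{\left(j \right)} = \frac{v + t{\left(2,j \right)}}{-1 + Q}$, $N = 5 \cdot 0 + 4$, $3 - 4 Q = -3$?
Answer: $4096$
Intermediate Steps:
$v = 6$ ($v = 6 \cdot 1 = 6$)
$Q = \frac{3}{2}$ ($Q = \frac{3}{4} - - \frac{3}{4} = \frac{3}{4} + \frac{3}{4} = \frac{3}{2} \approx 1.5$)
$N = 4$ ($N = 0 + 4 = 4$)
$p{\left(j \right)} = 16$ ($p{\left(j \right)} = \frac{6 + 2}{-1 + \frac{3}{2}} = 8 \frac{1}{\frac{1}{2}} = 8 \cdot 2 = 16$)
$p^{3}{\left(N \right)} = 16^{3} = 4096$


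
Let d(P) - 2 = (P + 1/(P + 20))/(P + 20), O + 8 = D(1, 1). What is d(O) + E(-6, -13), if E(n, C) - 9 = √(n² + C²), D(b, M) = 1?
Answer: 1769/169 + √205 ≈ 24.785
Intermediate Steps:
E(n, C) = 9 + √(C² + n²) (E(n, C) = 9 + √(n² + C²) = 9 + √(C² + n²))
O = -7 (O = -8 + 1 = -7)
d(P) = 2 + (P + 1/(20 + P))/(20 + P) (d(P) = 2 + (P + 1/(P + 20))/(P + 20) = 2 + (P + 1/(20 + P))/(20 + P))
d(O) + E(-6, -13) = (801 + 3*(-7)² + 100*(-7))/(400 + (-7)² + 40*(-7)) + (9 + √((-13)² + (-6)²)) = (801 + 3*49 - 700)/(400 + 49 - 280) + (9 + √(169 + 36)) = (801 + 147 - 700)/169 + (9 + √205) = (1/169)*248 + (9 + √205) = 248/169 + (9 + √205) = 1769/169 + √205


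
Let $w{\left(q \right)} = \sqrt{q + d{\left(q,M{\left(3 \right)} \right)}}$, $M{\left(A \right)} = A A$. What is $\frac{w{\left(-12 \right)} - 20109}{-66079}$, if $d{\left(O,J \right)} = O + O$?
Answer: $\frac{20109}{66079} - \frac{6 i}{66079} \approx 0.30432 - 9.08 \cdot 10^{-5} i$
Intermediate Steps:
$M{\left(A \right)} = A^{2}$
$d{\left(O,J \right)} = 2 O$
$w{\left(q \right)} = \sqrt{3} \sqrt{q}$ ($w{\left(q \right)} = \sqrt{q + 2 q} = \sqrt{3 q} = \sqrt{3} \sqrt{q}$)
$\frac{w{\left(-12 \right)} - 20109}{-66079} = \frac{\sqrt{3} \sqrt{-12} - 20109}{-66079} = \left(\sqrt{3} \cdot 2 i \sqrt{3} - 20109\right) \left(- \frac{1}{66079}\right) = \left(6 i - 20109\right) \left(- \frac{1}{66079}\right) = \left(-20109 + 6 i\right) \left(- \frac{1}{66079}\right) = \frac{20109}{66079} - \frac{6 i}{66079}$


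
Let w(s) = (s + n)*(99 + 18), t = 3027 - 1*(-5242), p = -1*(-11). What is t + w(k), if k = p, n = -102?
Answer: -2378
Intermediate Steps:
p = 11
k = 11
t = 8269 (t = 3027 + 5242 = 8269)
w(s) = -11934 + 117*s (w(s) = (s - 102)*(99 + 18) = (-102 + s)*117 = -11934 + 117*s)
t + w(k) = 8269 + (-11934 + 117*11) = 8269 + (-11934 + 1287) = 8269 - 10647 = -2378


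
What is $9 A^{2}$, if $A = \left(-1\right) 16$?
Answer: $2304$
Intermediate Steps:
$A = -16$
$9 A^{2} = 9 \left(-16\right)^{2} = 9 \cdot 256 = 2304$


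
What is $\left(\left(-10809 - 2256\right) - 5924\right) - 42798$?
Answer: $-61787$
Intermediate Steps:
$\left(\left(-10809 - 2256\right) - 5924\right) - 42798 = \left(-13065 - 5924\right) - 42798 = -18989 - 42798 = -61787$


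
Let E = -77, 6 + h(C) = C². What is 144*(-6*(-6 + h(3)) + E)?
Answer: -8496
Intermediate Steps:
h(C) = -6 + C²
144*(-6*(-6 + h(3)) + E) = 144*(-6*(-6 + (-6 + 3²)) - 77) = 144*(-6*(-6 + (-6 + 9)) - 77) = 144*(-6*(-6 + 3) - 77) = 144*(-6*(-3) - 77) = 144*(18 - 77) = 144*(-59) = -8496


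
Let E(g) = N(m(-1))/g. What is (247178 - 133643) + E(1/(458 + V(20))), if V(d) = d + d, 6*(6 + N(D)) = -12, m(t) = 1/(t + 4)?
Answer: 109551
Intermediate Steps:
m(t) = 1/(4 + t)
N(D) = -8 (N(D) = -6 + (1/6)*(-12) = -6 - 2 = -8)
V(d) = 2*d
E(g) = -8/g
(247178 - 133643) + E(1/(458 + V(20))) = (247178 - 133643) - 8/(1/(458 + 2*20)) = 113535 - 8/(1/(458 + 40)) = 113535 - 8/(1/498) = 113535 - 8/1/498 = 113535 - 8*498 = 113535 - 3984 = 109551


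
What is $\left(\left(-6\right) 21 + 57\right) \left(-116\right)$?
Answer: $8004$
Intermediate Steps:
$\left(\left(-6\right) 21 + 57\right) \left(-116\right) = \left(-126 + 57\right) \left(-116\right) = \left(-69\right) \left(-116\right) = 8004$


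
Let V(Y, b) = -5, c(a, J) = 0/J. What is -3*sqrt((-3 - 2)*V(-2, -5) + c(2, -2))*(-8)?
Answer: 120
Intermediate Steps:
c(a, J) = 0
-3*sqrt((-3 - 2)*V(-2, -5) + c(2, -2))*(-8) = -3*sqrt((-3 - 2)*(-5) + 0)*(-8) = -3*sqrt(-5*(-5) + 0)*(-8) = -3*sqrt(25 + 0)*(-8) = -3*sqrt(25)*(-8) = -3*5*(-8) = -15*(-8) = 120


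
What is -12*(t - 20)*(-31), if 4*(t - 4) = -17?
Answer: -7533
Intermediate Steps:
t = -1/4 (t = 4 + (1/4)*(-17) = 4 - 17/4 = -1/4 ≈ -0.25000)
-12*(t - 20)*(-31) = -12*(-1/4 - 20)*(-31) = -12*(-81/4)*(-31) = 243*(-31) = -7533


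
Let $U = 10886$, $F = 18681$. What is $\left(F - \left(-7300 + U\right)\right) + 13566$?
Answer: $28661$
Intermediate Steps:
$\left(F - \left(-7300 + U\right)\right) + 13566 = \left(18681 + \left(7300 - 10886\right)\right) + 13566 = \left(18681 - 3586\right) + 13566 = 15095 + 13566 = 28661$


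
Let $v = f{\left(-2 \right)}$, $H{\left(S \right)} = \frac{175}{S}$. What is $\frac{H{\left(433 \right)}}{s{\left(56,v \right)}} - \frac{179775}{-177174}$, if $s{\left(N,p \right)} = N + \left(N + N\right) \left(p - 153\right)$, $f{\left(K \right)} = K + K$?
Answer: $\frac{636971825}{627770328} \approx 1.0147$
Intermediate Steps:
$f{\left(K \right)} = 2 K$
$v = -4$ ($v = 2 \left(-2\right) = -4$)
$s{\left(N,p \right)} = N + 2 N \left(-153 + p\right)$
$\frac{H{\left(433 \right)}}{s{\left(56,v \right)}} - \frac{179775}{-177174} = \frac{175 \cdot \frac{1}{433}}{56 \left(-305 + 2 \left(-4\right)\right)} - \frac{179775}{-177174} = \frac{175 \cdot \frac{1}{433}}{56 \left(-305 - 8\right)} - - \frac{1175}{1158} = \frac{175}{433 \cdot 56 \left(-313\right)} + \frac{1175}{1158} = \frac{175}{433 \left(-17528\right)} + \frac{1175}{1158} = \frac{175}{433} \left(- \frac{1}{17528}\right) + \frac{1175}{1158} = - \frac{25}{1084232} + \frac{1175}{1158} = \frac{636971825}{627770328}$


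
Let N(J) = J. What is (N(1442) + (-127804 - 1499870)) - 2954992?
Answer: -4581224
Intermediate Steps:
(N(1442) + (-127804 - 1499870)) - 2954992 = (1442 + (-127804 - 1499870)) - 2954992 = (1442 - 1627674) - 2954992 = -1626232 - 2954992 = -4581224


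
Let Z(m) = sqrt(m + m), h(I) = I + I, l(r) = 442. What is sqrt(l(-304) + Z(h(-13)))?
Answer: sqrt(442 + 2*I*sqrt(13)) ≈ 21.025 + 0.1715*I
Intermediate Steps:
h(I) = 2*I
Z(m) = sqrt(2)*sqrt(m) (Z(m) = sqrt(2*m) = sqrt(2)*sqrt(m))
sqrt(l(-304) + Z(h(-13))) = sqrt(442 + sqrt(2)*sqrt(2*(-13))) = sqrt(442 + sqrt(2)*sqrt(-26)) = sqrt(442 + sqrt(2)*(I*sqrt(26))) = sqrt(442 + 2*I*sqrt(13))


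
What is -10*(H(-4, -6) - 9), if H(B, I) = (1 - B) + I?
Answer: 100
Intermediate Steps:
H(B, I) = 1 + I - B
-10*(H(-4, -6) - 9) = -10*((1 - 6 - 1*(-4)) - 9) = -10*((1 - 6 + 4) - 9) = -10*(-1 - 9) = -10*(-10) = 100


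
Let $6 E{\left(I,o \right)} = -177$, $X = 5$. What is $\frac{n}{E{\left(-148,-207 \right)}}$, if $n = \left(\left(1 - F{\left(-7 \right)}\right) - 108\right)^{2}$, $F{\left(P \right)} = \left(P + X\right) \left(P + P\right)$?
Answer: $- \frac{36450}{59} \approx -617.8$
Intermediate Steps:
$E{\left(I,o \right)} = - \frac{59}{2}$ ($E{\left(I,o \right)} = \frac{1}{6} \left(-177\right) = - \frac{59}{2}$)
$F{\left(P \right)} = 2 P \left(5 + P\right)$ ($F{\left(P \right)} = \left(P + 5\right) \left(P + P\right) = \left(5 + P\right) 2 P = 2 P \left(5 + P\right)$)
$n = 18225$ ($n = \left(\left(1 - 2 \left(-7\right) \left(5 - 7\right)\right) - 108\right)^{2} = \left(\left(1 - 2 \left(-7\right) \left(-2\right)\right) - 108\right)^{2} = \left(\left(1 - 28\right) - 108\right)^{2} = \left(-27 - 108\right)^{2} = \left(-135\right)^{2} = 18225$)
$\frac{n}{E{\left(-148,-207 \right)}} = \frac{18225}{- \frac{59}{2}} = 18225 \left(- \frac{2}{59}\right) = - \frac{36450}{59}$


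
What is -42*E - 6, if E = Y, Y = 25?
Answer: -1056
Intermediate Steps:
E = 25
-42*E - 6 = -42*25 - 6 = -1050 - 6 = -1056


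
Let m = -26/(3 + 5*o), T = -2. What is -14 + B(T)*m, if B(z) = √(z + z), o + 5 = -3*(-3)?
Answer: -14 - 52*I/23 ≈ -14.0 - 2.2609*I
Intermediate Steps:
o = 4 (o = -5 - 3*(-3) = -5 + 9 = 4)
B(z) = √2*√z (B(z) = √(2*z) = √2*√z)
m = -26/23 (m = -26/(3 + 5*4) = -26/(3 + 20) = -26/23 ≈ -1.1304)
-14 + B(T)*m = -14 + (√2*√(-2))*(-26/23) = -14 + (√2*(I*√2))*(-26/23) = -14 + (2*I)*(-26/23) = -14 - 52*I/23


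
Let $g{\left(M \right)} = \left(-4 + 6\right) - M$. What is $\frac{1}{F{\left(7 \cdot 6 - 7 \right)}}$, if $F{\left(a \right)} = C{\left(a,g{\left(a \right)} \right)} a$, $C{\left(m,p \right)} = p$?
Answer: $- \frac{1}{1155} \approx -0.0008658$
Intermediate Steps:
$g{\left(M \right)} = 2 - M$
$F{\left(a \right)} = a \left(2 - a\right)$ ($F{\left(a \right)} = \left(2 - a\right) a = a \left(2 - a\right)$)
$\frac{1}{F{\left(7 \cdot 6 - 7 \right)}} = \frac{1}{\left(7 \cdot 6 - 7\right) \left(2 - \left(7 \cdot 6 - 7\right)\right)} = \frac{1}{\left(42 - 7\right) \left(2 - \left(42 - 7\right)\right)} = \frac{1}{35 \left(2 - 35\right)} = \frac{1}{35 \left(-33\right)} = \frac{1}{-1155} = - \frac{1}{1155}$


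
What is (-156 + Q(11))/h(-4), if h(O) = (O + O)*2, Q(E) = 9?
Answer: 147/16 ≈ 9.1875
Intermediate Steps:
h(O) = 4*O (h(O) = (2*O)*2 = 4*O)
(-156 + Q(11))/h(-4) = (-156 + 9)/((4*(-4))) = -147/(-16) = -147*(-1/16) = 147/16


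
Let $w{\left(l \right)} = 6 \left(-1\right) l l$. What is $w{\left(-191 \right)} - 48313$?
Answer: $-267199$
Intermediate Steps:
$w{\left(l \right)} = - 6 l^{2}$ ($w{\left(l \right)} = - 6 l l = - 6 l^{2}$)
$w{\left(-191 \right)} - 48313 = - 6 \left(-191\right)^{2} - 48313 = \left(-6\right) 36481 - 48313 = -218886 - 48313 = -267199$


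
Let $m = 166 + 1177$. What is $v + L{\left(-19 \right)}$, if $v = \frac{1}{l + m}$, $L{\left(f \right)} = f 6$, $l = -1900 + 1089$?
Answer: $- \frac{60647}{532} \approx -114.0$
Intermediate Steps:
$m = 1343$
$l = -811$
$L{\left(f \right)} = 6 f$
$v = \frac{1}{532}$ ($v = \frac{1}{-811 + 1343} = \frac{1}{532} \approx 0.0018797$)
$v + L{\left(-19 \right)} = \frac{1}{532} + 6 \left(-19\right) = \frac{1}{532} - 114 = - \frac{60647}{532}$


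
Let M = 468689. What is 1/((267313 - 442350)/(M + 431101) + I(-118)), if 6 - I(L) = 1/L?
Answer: 26543805/154324186 ≈ 0.17200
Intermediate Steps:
I(L) = 6 - 1/L
1/((267313 - 442350)/(M + 431101) + I(-118)) = 1/((267313 - 442350)/(468689 + 431101) + (6 - 1/(-118))) = 1/(-175037/899790 + (6 - 1*(-1/118))) = 1/(-175037*1/899790 + (6 + 1/118)) = 1/(-175037/899790 + 709/118) = 1/(154324186/26543805) = 26543805/154324186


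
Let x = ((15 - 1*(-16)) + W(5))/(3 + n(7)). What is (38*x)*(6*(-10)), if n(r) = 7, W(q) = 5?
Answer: -8208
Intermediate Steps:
x = 18/5 (x = ((15 - 1*(-16)) + 5)/(3 + 7) = ((15 + 16) + 5)/10 = (31 + 5)*(⅒) = 36*(⅒) = 18/5 ≈ 3.6000)
(38*x)*(6*(-10)) = (38*(18/5))*(6*(-10)) = (684/5)*(-60) = -8208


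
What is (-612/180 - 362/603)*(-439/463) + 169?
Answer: 241209484/1395945 ≈ 172.79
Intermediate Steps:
(-612/180 - 362/603)*(-439/463) + 169 = (-612*1/180 - 362*1/603)*(-439*1/463) + 169 = (-17/5 - 362/603)*(-439/463) + 169 = -12061/3015*(-439/463) + 169 = 5294779/1395945 + 169 = 241209484/1395945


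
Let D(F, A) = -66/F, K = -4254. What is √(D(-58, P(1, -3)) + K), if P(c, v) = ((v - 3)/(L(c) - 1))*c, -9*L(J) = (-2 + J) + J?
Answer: 7*I*√72993/29 ≈ 65.214*I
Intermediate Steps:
L(J) = 2/9 - 2*J/9 (L(J) = -((-2 + J) + J)/9 = -(-2 + 2*J)/9 = 2/9 - 2*J/9)
P(c, v) = c*(-3 + v)/(-7/9 - 2*c/9) (P(c, v) = ((v - 3)/((2/9 - 2*c/9) - 1))*c = ((-3 + v)/(-7/9 - 2*c/9))*c = c*(-3 + v)/(-7/9 - 2*c/9))
√(D(-58, P(1, -3)) + K) = √(-66/(-58) - 4254) = √(-66*(-1/58) - 4254) = √(33/29 - 4254) = √(-123333/29) = 7*I*√72993/29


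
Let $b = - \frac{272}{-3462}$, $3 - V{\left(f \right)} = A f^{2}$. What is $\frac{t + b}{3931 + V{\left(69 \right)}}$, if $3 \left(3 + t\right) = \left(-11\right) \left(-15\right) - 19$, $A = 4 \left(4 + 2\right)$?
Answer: $- \frac{5279}{12732082} \approx -0.00041462$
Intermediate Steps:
$A = 24$ ($A = 4 \cdot 6 = 24$)
$t = \frac{137}{3}$ ($t = -3 + \frac{\left(-11\right) \left(-15\right) - 19}{3} = -3 + \frac{165 - 19}{3} = -3 + \frac{1}{3} \cdot 146 = -3 + \frac{146}{3} = \frac{137}{3} \approx 45.667$)
$V{\left(f \right)} = 3 - 24 f^{2}$
$b = \frac{136}{1731}$ ($b = \left(-272\right) \left(- \frac{1}{3462}\right) = \frac{136}{1731} \approx 0.078567$)
$\frac{t + b}{3931 + V{\left(69 \right)}} = \frac{\frac{137}{3} + \frac{136}{1731}}{3931 + \left(3 - 24 \cdot 69^{2}\right)} = \frac{26395}{577 \left(3931 + \left(3 - 114264\right)\right)} = \frac{26395}{577 \left(3931 - 114261\right)} = \frac{26395}{577 \left(-110330\right)} = \frac{26395}{577} \left(- \frac{1}{110330}\right) = - \frac{5279}{12732082}$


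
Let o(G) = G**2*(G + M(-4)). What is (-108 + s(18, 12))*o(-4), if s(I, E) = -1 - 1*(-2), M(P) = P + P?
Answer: 20544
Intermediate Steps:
M(P) = 2*P
s(I, E) = 1 (s(I, E) = -1 + 2 = 1)
o(G) = G**2*(-8 + G) (o(G) = G**2*(G + 2*(-4)) = G**2*(G - 8) = G**2*(-8 + G))
(-108 + s(18, 12))*o(-4) = (-108 + 1)*((-4)**2*(-8 - 4)) = -1712*(-12) = -107*(-192) = 20544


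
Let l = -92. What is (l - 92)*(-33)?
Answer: 6072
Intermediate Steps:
(l - 92)*(-33) = (-92 - 92)*(-33) = -184*(-33) = 6072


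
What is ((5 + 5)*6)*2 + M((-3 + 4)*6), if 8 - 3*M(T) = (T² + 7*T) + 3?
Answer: 287/3 ≈ 95.667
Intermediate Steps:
M(T) = 5/3 - 7*T/3 - T²/3 (M(T) = 8/3 - ((T² + 7*T) + 3)/3 = 8/3 - (3 + T² + 7*T)/3 = 8/3 + (-1 - 7*T/3 - T²/3) = 5/3 - 7*T/3 - T²/3)
((5 + 5)*6)*2 + M((-3 + 4)*6) = ((5 + 5)*6)*2 + (5/3 - 7*(-3 + 4)*6/3 - 36*(-3 + 4)²/3) = (10*6)*2 + (5/3 - 7*6/3 - (1*6)²/3) = 60*2 + (5/3 - 7/3*6 - ⅓*6²) = 120 + (5/3 - 14 - ⅓*36) = 120 + (5/3 - 14 - 12) = 120 - 73/3 = 287/3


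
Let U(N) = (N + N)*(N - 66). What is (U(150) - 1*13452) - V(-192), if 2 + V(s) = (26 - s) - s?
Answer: 11340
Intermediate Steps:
V(s) = 24 - 2*s (V(s) = -2 + ((26 - s) - s) = -2 + (26 - 2*s) = 24 - 2*s)
U(N) = 2*N*(-66 + N) (U(N) = (2*N)*(-66 + N) = 2*N*(-66 + N))
(U(150) - 1*13452) - V(-192) = (2*150*(-66 + 150) - 1*13452) - (24 - 2*(-192)) = (2*150*84 - 13452) - (24 + 384) = (25200 - 13452) - 1*408 = 11748 - 408 = 11340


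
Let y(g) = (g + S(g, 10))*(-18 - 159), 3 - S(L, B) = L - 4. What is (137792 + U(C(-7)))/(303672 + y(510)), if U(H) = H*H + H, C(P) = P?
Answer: 137834/302433 ≈ 0.45575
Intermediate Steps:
S(L, B) = 7 - L (S(L, B) = 3 - (L - 4) = 3 - (-4 + L) = 3 + (4 - L) = 7 - L)
U(H) = H + H**2 (U(H) = H**2 + H = H + H**2)
y(g) = -1239 (y(g) = (g + (7 - g))*(-18 - 159) = 7*(-177) = -1239)
(137792 + U(C(-7)))/(303672 + y(510)) = (137792 - 7*(1 - 7))/(303672 - 1239) = (137792 - 7*(-6))/302433 = (137792 + 42)*(1/302433) = 137834*(1/302433) = 137834/302433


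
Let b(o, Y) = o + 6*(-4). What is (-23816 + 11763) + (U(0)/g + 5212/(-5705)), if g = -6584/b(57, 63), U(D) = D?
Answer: -68767577/5705 ≈ -12054.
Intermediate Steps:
b(o, Y) = -24 + o (b(o, Y) = o - 24 = -24 + o)
g = -6584/33 (g = -6584/(-24 + 57) = -6584/33 ≈ -199.52)
(-23816 + 11763) + (U(0)/g + 5212/(-5705)) = (-23816 + 11763) + (0/(-6584/33) + 5212/(-5705)) = -12053 + (0*(-33/6584) + 5212*(-1/5705)) = -12053 + (0 - 5212/5705) = -12053 - 5212/5705 = -68767577/5705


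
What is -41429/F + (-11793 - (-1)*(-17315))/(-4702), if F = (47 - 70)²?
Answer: -89700513/1243679 ≈ -72.125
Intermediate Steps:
F = 529 (F = (-23)² = 529)
-41429/F + (-11793 - (-1)*(-17315))/(-4702) = -41429/529 + (-11793 - (-1)*(-17315))/(-4702) = -41429*1/529 + (-11793 - 1*17315)*(-1/4702) = -41429/529 + (-11793 - 17315)*(-1/4702) = -41429/529 - 29108*(-1/4702) = -41429/529 + 14554/2351 = -89700513/1243679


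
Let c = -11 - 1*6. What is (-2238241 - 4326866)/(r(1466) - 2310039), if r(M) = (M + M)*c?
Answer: 6565107/2359883 ≈ 2.7820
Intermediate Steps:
c = -17 (c = -11 - 6 = -17)
r(M) = -34*M (r(M) = (M + M)*(-17) = (2*M)*(-17) = -34*M)
(-2238241 - 4326866)/(r(1466) - 2310039) = (-2238241 - 4326866)/(-34*1466 - 2310039) = -6565107/(-49844 - 2310039) = -6565107/(-2359883) = -6565107*(-1/2359883) = 6565107/2359883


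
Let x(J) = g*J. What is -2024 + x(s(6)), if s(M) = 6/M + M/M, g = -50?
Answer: -2124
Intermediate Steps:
s(M) = 1 + 6/M (s(M) = 6/M + 1 = 1 + 6/M)
x(J) = -50*J
-2024 + x(s(6)) = -2024 - 50*(6 + 6)/6 = -2024 - 25*12/3 = -2024 - 50*2 = -2024 - 100 = -2124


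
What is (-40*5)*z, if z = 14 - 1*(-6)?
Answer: -4000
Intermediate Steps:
z = 20 (z = 14 + 6 = 20)
(-40*5)*z = -40*5*20 = -200*20 = -4000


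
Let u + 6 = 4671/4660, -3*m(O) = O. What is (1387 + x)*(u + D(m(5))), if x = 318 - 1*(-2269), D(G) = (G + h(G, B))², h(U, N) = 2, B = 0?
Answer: -407217767/20970 ≈ -19419.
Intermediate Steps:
m(O) = -O/3
D(G) = (2 + G)² (D(G) = (G + 2)² = (2 + G)²)
u = -23289/4660 (u = -6 + 4671/4660 = -23289/4660 ≈ -4.9976)
x = 2587 (x = 318 + 2269 = 2587)
(1387 + x)*(u + D(m(5))) = (1387 + 2587)*(-23289/4660 + (2 - ⅓*5)²) = 3974*(-23289/4660 + (2 - 5/3)²) = 3974*(-23289/4660 + (⅓)²) = 3974*(-23289/4660 + ⅑) = 3974*(-204941/41940) = -407217767/20970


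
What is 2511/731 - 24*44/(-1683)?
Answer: 8909/2193 ≈ 4.0625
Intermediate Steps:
2511/731 - 24*44/(-1683) = 2511*(1/731) - 1056*(-1/1683) = 2511/731 + 32/51 = 8909/2193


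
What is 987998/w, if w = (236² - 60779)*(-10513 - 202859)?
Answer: 493999/542284938 ≈ 0.00091096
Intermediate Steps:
w = 1084569876 (w = (55696 - 60779)*(-213372) = -5083*(-213372) = 1084569876)
987998/w = 987998/1084569876 = 987998*(1/1084569876) = 493999/542284938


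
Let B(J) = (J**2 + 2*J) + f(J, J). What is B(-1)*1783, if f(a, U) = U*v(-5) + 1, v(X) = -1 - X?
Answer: -7132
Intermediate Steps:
f(a, U) = 1 + 4*U (f(a, U) = U*(-1 - 1*(-5)) + 1 = U*(-1 + 5) + 1 = U*4 + 1 = 4*U + 1 = 1 + 4*U)
B(J) = 1 + J**2 + 6*J (B(J) = (J**2 + 2*J) + (1 + 4*J) = 1 + J**2 + 6*J)
B(-1)*1783 = (1 + (-1)**2 + 6*(-1))*1783 = (1 + 1 - 6)*1783 = -4*1783 = -7132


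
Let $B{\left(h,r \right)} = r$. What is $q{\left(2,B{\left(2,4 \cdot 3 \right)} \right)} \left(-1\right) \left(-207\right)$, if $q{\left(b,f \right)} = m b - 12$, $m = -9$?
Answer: $-6210$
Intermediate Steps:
$q{\left(b,f \right)} = -12 - 9 b$ ($q{\left(b,f \right)} = - 9 b - 12 = -12 - 9 b$)
$q{\left(2,B{\left(2,4 \cdot 3 \right)} \right)} \left(-1\right) \left(-207\right) = \left(-12 - 18\right) \left(-1\right) \left(-207\right) = \left(-30\right) \left(-1\right) \left(-207\right) = 30 \left(-207\right) = -6210$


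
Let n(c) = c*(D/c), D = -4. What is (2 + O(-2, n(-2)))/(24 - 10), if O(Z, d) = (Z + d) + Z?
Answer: -3/7 ≈ -0.42857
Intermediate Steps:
n(c) = -4 (n(c) = c*(-4/c) = -4)
O(Z, d) = d + 2*Z
(2 + O(-2, n(-2)))/(24 - 10) = (2 + (-4 + 2*(-2)))/(24 - 10) = (2 + (-4 - 4))/14 = (2 - 8)/14 = (1/14)*(-6) = -3/7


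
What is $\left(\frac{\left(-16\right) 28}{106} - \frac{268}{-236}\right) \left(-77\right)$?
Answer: $\frac{744205}{3127} \approx 237.99$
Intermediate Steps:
$\left(\frac{\left(-16\right) 28}{106} - \frac{268}{-236}\right) \left(-77\right) = \left(\left(-448\right) \frac{1}{106} - - \frac{67}{59}\right) \left(-77\right) = \left(- \frac{224}{53} + \frac{67}{59}\right) \left(-77\right) = \left(- \frac{9665}{3127}\right) \left(-77\right) = \frac{744205}{3127}$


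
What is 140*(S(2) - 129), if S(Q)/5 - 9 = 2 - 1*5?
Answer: -13860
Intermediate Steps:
S(Q) = 30 (S(Q) = 45 + 5*(2 - 1*5) = 45 + 5*(2 - 5) = 45 + 5*(-3) = 45 - 15 = 30)
140*(S(2) - 129) = 140*(30 - 129) = 140*(-99) = -13860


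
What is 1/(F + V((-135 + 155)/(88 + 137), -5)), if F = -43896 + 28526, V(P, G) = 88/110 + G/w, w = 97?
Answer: -485/7454087 ≈ -6.5065e-5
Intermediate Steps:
V(P, G) = ⅘ + G/97 (V(P, G) = 88/110 + G/97 = 88*(1/110) + G*(1/97) = ⅘ + G/97)
F = -15370
1/(F + V((-135 + 155)/(88 + 137), -5)) = 1/(-15370 + (⅘ + (1/97)*(-5))) = 1/(-15370 + (⅘ - 5/97)) = 1/(-15370 + 363/485) = 1/(-7454087/485) = -485/7454087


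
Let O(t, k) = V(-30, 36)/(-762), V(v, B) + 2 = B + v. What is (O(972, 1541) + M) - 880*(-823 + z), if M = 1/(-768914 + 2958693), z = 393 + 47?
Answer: 281194422115783/834305799 ≈ 3.3704e+5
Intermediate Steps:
z = 440
M = 1/2189779 ≈ 4.5667e-7
V(v, B) = -2 + B + v (V(v, B) = -2 + (B + v) = -2 + B + v)
O(t, k) = -2/381 (O(t, k) = (-2 + 36 - 30)/(-762) = 4*(-1/762) = -2/381)
(O(972, 1541) + M) - 880*(-823 + z) = (-2/381 + 1/2189779) - 880*(-823 + 440) = -4379177/834305799 - 880*(-383) = -4379177/834305799 + 337040 = 281194422115783/834305799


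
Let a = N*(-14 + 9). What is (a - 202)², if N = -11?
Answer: 21609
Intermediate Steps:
a = 55 (a = -11*(-14 + 9) = -11*(-5) = 55)
(a - 202)² = (55 - 202)² = (-147)² = 21609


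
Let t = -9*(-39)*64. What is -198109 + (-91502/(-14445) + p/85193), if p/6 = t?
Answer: -243785745749699/1230612885 ≈ -1.9810e+5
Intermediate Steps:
t = 22464 (t = 351*64 = 22464)
p = 134784 (p = 6*22464 = 134784)
-198109 + (-91502/(-14445) + p/85193) = -198109 + (-91502/(-14445) + 134784/85193) = -198109 + (-91502*(-1/14445) + 134784*(1/85193)) = -198109 + (91502/14445 + 134784/85193) = -198109 + 9742284766/1230612885 = -243785745749699/1230612885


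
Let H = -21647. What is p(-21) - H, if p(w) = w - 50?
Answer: 21576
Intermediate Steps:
p(w) = -50 + w
p(-21) - H = (-50 - 21) - 1*(-21647) = -71 + 21647 = 21576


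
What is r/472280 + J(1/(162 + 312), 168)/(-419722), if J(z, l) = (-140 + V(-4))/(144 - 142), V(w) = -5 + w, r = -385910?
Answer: -2024246652/2477828827 ≈ -0.81694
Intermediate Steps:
J(z, l) = -149/2 (J(z, l) = (-140 + (-5 - 4))/(144 - 142) = (-140 - 9)/2 = -149*½ = -149/2)
r/472280 + J(1/(162 + 312), 168)/(-419722) = -385910/472280 - 149/2/(-419722) = -385910*1/472280 - 149/2*(-1/419722) = -38591/47228 + 149/839444 = -2024246652/2477828827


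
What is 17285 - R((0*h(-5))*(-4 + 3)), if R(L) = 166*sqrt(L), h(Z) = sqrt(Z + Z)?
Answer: 17285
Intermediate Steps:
h(Z) = sqrt(2)*sqrt(Z) (h(Z) = sqrt(2*Z) = sqrt(2)*sqrt(Z))
17285 - R((0*h(-5))*(-4 + 3)) = 17285 - 166*sqrt((0*(sqrt(2)*sqrt(-5)))*(-4 + 3)) = 17285 - 166*sqrt((0*(sqrt(2)*(I*sqrt(5))))*(-1)) = 17285 - 166*sqrt((0*(I*sqrt(10)))*(-1)) = 17285 - 166*sqrt(0*(-1)) = 17285 - 166*sqrt(0) = 17285 - 166*0 = 17285 - 1*0 = 17285 + 0 = 17285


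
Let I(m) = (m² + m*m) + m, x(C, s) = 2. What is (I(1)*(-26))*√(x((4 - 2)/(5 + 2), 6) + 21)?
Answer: -78*√23 ≈ -374.07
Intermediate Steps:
I(m) = m + 2*m² (I(m) = (m² + m²) + m = 2*m² + m = m + 2*m²)
(I(1)*(-26))*√(x((4 - 2)/(5 + 2), 6) + 21) = ((1*(1 + 2*1))*(-26))*√(2 + 21) = ((1*(1 + 2))*(-26))*√23 = ((1*3)*(-26))*√23 = (3*(-26))*√23 = -78*√23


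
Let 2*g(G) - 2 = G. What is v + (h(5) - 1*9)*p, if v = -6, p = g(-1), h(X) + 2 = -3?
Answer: -13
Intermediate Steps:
h(X) = -5 (h(X) = -2 - 3 = -5)
g(G) = 1 + G/2
p = ½ (p = 1 + (½)*(-1) = 1 - ½ = ½ ≈ 0.50000)
v + (h(5) - 1*9)*p = -6 + (-5 - 1*9)*(½) = -6 + (-5 - 9)*(½) = -6 - 14*½ = -6 - 7 = -13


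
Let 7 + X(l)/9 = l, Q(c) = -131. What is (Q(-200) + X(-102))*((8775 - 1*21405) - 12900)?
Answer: 28389360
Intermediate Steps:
X(l) = -63 + 9*l
(Q(-200) + X(-102))*((8775 - 1*21405) - 12900) = (-131 + (-63 + 9*(-102)))*((8775 - 1*21405) - 12900) = (-131 + (-63 - 918))*((8775 - 21405) - 12900) = (-131 - 981)*(-12630 - 12900) = -1112*(-25530) = 28389360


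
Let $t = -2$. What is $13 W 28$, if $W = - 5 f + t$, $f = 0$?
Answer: $-728$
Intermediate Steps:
$W = -2$ ($W = \left(-5\right) 0 - 2 = 0 - 2 = -2$)
$13 W 28 = 13 \left(-2\right) 28 = \left(-26\right) 28 = -728$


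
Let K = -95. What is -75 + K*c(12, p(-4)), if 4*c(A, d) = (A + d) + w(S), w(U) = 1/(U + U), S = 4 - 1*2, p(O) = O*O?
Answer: -11935/16 ≈ -745.94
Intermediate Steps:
p(O) = O²
S = 2 (S = 4 - 2 = 2)
w(U) = 1/(2*U)
c(A, d) = 1/16 + A/4 + d/4 (c(A, d) = ((A + d) + (½)/2)/4 = ((A + d) + (½)*(½))/4 = ((A + d) + ¼)/4 = (¼ + A + d)/4 = 1/16 + A/4 + d/4)
-75 + K*c(12, p(-4)) = -75 - 95*(1/16 + (¼)*12 + (¼)*(-4)²) = -75 - 95*(1/16 + 3 + (¼)*16) = -75 - 95*(1/16 + 3 + 4) = -75 - 95*113/16 = -75 - 10735/16 = -11935/16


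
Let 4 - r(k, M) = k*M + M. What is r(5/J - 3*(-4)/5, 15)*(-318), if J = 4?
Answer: 41817/2 ≈ 20909.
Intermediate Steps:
r(k, M) = 4 - M - M*k (r(k, M) = 4 - (k*M + M) = 4 - (M*k + M) = 4 - (M + M*k) = 4 + (-M - M*k) = 4 - M - M*k)
r(5/J - 3*(-4)/5, 15)*(-318) = (4 - 1*15 - 1*15*(5/4 - 3*(-4)/5))*(-318) = (4 - 15 - 1*15*(5*(1/4) + 12*(1/5)))*(-318) = (4 - 15 - 1*15*(5/4 + 12/5))*(-318) = (4 - 15 - 1*15*73/20)*(-318) = (4 - 15 - 219/4)*(-318) = -263/4*(-318) = 41817/2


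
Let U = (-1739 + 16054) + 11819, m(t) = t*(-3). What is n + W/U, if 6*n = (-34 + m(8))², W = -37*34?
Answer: 21976807/39201 ≈ 560.62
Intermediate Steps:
m(t) = -3*t
U = 26134 (U = 14315 + 11819 = 26134)
W = -1258
n = 1682/3 (n = (-34 - 3*8)²/6 = (-34 - 24)²/6 = (⅙)*(-58)² = (⅙)*3364 = 1682/3 ≈ 560.67)
n + W/U = 1682/3 - 1258/26134 = 1682/3 - 1258*1/26134 = 1682/3 - 629/13067 = 21976807/39201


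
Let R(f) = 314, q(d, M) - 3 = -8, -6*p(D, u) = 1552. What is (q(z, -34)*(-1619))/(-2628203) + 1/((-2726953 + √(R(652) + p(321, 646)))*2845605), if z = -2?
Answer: -171295823397074447625784/55614601225549717136690905 - √498/63482084023436983905 ≈ -0.0030801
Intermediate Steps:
p(D, u) = -776/3 (p(D, u) = -⅙*1552 = -776/3)
q(d, M) = -5 (q(d, M) = 3 - 8 = -5)
(q(z, -34)*(-1619))/(-2628203) + 1/((-2726953 + √(R(652) + p(321, 646)))*2845605) = -5*(-1619)/(-2628203) + 1/(-2726953 + √(314 - 776/3)*2845605) = 8095*(-1/2628203) + (1/2845605)/(-2726953 + √(166/3)) = -8095/2628203 + (1/2845605)/(-2726953 + √498/3) = -8095/2628203 + 1/(2845605*(-2726953 + √498/3))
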